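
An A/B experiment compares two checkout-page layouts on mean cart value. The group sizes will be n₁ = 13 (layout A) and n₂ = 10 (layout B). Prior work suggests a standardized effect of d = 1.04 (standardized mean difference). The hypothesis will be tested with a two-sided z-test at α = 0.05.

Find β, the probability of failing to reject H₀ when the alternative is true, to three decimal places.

Noncentrality parameter: δ = d / √(1/n₁ + 1/n₂) = 1.04 / √(1/13 + 1/10) = 2.4725
Two-sided α = 0.05 → critical value z_{0.025} = 1.960.
Power = Φ(δ − 1.960) + Φ(−δ − 1.960) = Φ(0.513) + Φ(-4.432) = 0.6959 + 0.0000 = 0.6959.
Type II error: β = 1 − power = 1 − 0.6959 = 0.3041.

β ≈ 0.304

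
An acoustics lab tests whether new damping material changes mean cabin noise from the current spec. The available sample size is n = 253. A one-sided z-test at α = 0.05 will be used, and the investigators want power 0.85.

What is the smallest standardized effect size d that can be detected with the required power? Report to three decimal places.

Need Φ(δ − 1.645) = 0.85, so δ = 1.645 + 1.036 = 2.681.
δ = d·√n ⇒ d = δ/√n = 2.681/√253 = 0.1686.

d ≈ 0.169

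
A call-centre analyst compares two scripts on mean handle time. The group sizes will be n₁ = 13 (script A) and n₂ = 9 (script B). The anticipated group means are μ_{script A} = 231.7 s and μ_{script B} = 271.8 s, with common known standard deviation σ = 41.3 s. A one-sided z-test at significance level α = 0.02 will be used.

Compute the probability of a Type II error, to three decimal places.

β ≈ 0.426

Standardized effect: d = |μ_{script A} − μ_{script B}| / σ = |231.7 − 271.8| / 41.3 = 0.9709
Noncentrality parameter: δ = d / √(1/n₁ + 1/n₂) = 0.9709 / √(1/13 + 1/9) = 2.2391
One-sided α = 0.02 → critical value z_{0.02} = 2.054.
Power = Φ(δ − 2.054) = Φ(0.185) = 0.5735.
Type II error: β = 1 − power = 1 − 0.5735 = 0.4265.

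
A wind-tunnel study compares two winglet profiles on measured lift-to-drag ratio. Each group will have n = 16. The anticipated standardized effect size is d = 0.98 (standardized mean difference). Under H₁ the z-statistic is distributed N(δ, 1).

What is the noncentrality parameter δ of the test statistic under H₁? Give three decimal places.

δ = d·√(n/2) = 0.98 × √(16/2) = 2.7719

δ ≈ 2.772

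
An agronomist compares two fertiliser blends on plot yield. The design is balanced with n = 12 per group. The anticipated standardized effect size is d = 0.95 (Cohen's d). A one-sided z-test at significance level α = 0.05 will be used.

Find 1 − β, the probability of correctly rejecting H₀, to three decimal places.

Power ≈ 0.752

Noncentrality parameter: δ = d·√(n/2) = 0.95 × √(12/2) = 2.3270
One-sided α = 0.05 → critical value z_{0.05} = 1.645.
Power = P(Z > 1.645 − δ) = Φ(0.682) = 0.7524.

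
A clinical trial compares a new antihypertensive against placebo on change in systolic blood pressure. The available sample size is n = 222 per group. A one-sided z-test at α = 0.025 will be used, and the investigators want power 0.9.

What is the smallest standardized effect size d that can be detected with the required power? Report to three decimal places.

d ≈ 0.308

Required noncentrality: δ = z_{0.025} + z_{0.10} = 1.960 + 1.282 = 3.242.
δ = d·√(n/2) ⇒ d = δ/√(n/2) = 3.242/√(222/2) = 0.3077.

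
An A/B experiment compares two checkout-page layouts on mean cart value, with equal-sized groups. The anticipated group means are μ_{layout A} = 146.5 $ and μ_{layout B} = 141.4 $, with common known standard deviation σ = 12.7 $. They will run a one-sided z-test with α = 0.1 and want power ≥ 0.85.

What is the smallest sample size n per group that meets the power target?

n = 67 per group

Standardized effect: d = |μ_{layout A} − μ_{layout B}| / σ = |146.5 − 141.4| / 12.7 = 0.4016
Set Φ(δ − 1.282) = 0.85; then δ − 1.282 = Φ⁻¹(0.85) = 1.036, giving δ = 2.318.
δ = d·√(n/2) ⇒ n = 2(δ/d)² = 2 × (2.318 / 0.4016)² = 66.64.
Rounding up, n = 67 per group.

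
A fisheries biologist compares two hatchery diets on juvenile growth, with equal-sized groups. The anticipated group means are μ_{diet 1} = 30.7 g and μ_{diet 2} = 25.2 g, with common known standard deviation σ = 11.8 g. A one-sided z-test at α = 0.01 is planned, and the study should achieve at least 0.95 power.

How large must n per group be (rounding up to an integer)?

Standardized effect: d = |μ_{diet 1} − μ_{diet 2}| / σ = |30.7 − 25.2| / 11.8 = 0.4661
For power 0.95 need Φ(δ − z_{0.01}) = 0.95, so δ = z_{0.01} + z_{0.05} = 2.326 + 1.645 = 3.971.
δ = d·√(n/2) ⇒ n = 2(δ/d)² = 2 × (3.971 / 0.4661)² = 145.18.
Round up to the next whole unit.

n = 146 per group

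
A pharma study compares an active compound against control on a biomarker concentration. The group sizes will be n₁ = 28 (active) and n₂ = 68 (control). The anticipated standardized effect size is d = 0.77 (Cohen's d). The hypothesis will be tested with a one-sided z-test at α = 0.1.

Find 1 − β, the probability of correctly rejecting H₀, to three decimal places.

Power ≈ 0.984

Noncentrality parameter: δ = d / √(1/n₁ + 1/n₂) = 0.77 / √(1/28 + 1/68) = 3.4292
Critical value for a one-sided test at α = 0.1: z_α = 1.282.
Power = P(Z > 1.282 − δ) = Φ(2.148) = 0.9841.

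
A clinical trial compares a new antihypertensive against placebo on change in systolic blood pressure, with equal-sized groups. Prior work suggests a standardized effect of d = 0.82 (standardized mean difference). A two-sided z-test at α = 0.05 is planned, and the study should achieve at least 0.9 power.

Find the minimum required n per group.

Set Φ(δ − 1.960) = 0.9; then δ − 1.960 = Φ⁻¹(0.9) = 1.282, giving δ = 3.242.
(For δ > 0 the lower-tail rejection region contributes negligibly to power, so the one-term inversion is standard.)
δ = d·√(n/2) ⇒ n = 2(δ/d)² = 2 × (3.242 / 0.82)² = 31.25.
Rounding up, n = 32 per group.

n = 32 per group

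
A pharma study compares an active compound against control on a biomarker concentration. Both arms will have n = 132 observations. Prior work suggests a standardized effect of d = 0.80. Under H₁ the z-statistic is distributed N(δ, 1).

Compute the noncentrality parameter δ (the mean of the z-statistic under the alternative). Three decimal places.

δ = d·√(n/2) = 0.80 × √(132/2) = 6.4992

δ ≈ 6.499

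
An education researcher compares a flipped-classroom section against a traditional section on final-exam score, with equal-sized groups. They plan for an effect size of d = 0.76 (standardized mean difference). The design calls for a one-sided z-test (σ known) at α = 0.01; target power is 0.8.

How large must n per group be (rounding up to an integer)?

n = 35 per group

For power 0.8 need Φ(δ − z_{0.01}) = 0.8, so δ = z_{0.01} + z_{0.20} = 2.326 + 0.842 = 3.168.
δ = d·√(n/2) ⇒ n = 2(δ/d)² = 2 × (3.168 / 0.76)² = 34.75.
Rounding up, n = 35 per group.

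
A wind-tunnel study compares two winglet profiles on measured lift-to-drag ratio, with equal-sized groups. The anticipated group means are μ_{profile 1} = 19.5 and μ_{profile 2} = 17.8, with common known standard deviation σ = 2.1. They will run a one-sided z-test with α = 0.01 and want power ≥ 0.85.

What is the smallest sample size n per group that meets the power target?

Standardized effect: d = |μ_{profile 1} − μ_{profile 2}| / σ = |19.5 − 17.8| / 2.1 = 0.8095
Set Φ(δ − 2.326) = 0.85; then δ − 2.326 = Φ⁻¹(0.85) = 1.036, giving δ = 3.363.
δ = d·√(n/2) ⇒ n = 2(δ/d)² = 2 × (3.363 / 0.8095)² = 34.51.
Round up to the next whole unit.

n = 35 per group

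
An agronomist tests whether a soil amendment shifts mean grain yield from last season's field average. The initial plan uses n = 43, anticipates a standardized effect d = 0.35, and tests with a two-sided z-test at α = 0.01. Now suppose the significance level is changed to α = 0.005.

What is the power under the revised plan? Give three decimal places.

Power ≈ 0.304

δ = d·√n = 0.35 × √43 = 2.2951 (unchanged). New critical value: z_{0.0025} = 2.807.
Revised power = Φ(δ − 2.807) + Φ(−δ − 2.807) = Φ(-0.512) + Φ(-5.102) = 0.3043 + 0.0000 = 0.3044.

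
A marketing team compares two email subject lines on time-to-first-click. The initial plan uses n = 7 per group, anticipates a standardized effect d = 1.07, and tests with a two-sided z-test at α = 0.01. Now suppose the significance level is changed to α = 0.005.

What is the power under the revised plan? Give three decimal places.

δ = d·√(n/2) = 1.07 × √(7/2) = 2.0018 (unchanged). New critical value: z_{0.0025} = 2.807.
Revised power = Φ(δ − 2.807) + Φ(−δ − 2.807) = Φ(-0.805) + Φ(-4.809) = 0.2103 + 0.0000 = 0.2103.

Power ≈ 0.210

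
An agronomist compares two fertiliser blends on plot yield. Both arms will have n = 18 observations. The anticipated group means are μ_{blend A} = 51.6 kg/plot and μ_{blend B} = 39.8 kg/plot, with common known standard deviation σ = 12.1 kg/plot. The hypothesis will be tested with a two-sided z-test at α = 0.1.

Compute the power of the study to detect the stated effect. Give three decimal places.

Standardized effect: d = |μ_{blend A} − μ_{blend B}| / σ = |51.6 − 39.8| / 12.1 = 0.9752
Noncentrality parameter: δ = d·√(n/2) = 0.9752 × √(18/2) = 2.9256
Two-sided α = 0.1 → critical value z_{0.05} = 1.645.
Power = Φ(δ − 1.645) + Φ(−δ − 1.645) = Φ(1.281) + Φ(-4.570) = 0.8999 + 0.0000 = 0.8999.

Power ≈ 0.900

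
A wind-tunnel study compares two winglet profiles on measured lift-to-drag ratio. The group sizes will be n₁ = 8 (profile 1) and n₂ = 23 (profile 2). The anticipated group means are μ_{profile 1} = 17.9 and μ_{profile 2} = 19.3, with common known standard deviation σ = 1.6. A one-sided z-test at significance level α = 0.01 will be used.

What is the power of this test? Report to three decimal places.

Power ≈ 0.423

Standardized effect: d = |μ_{profile 1} − μ_{profile 2}| / σ = |17.9 − 19.3| / 1.6 = 0.8750
Noncentrality parameter: δ = d / √(1/n₁ + 1/n₂) = 0.8750 / √(1/8 + 1/23) = 2.1317
Critical value for a one-sided test at α = 0.01: z_α = 2.326.
Power = Φ(δ − 2.326) = Φ(-0.195) = 0.4229.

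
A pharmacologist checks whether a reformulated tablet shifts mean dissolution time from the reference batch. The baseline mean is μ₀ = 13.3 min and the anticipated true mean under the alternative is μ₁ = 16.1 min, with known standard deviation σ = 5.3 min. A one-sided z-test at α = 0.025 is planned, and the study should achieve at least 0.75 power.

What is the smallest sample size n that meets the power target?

n = 25

Standardized effect: d = |μ₁ − μ₀| / σ = |16.1 − 13.3| / 5.3 = 0.5283
For power 0.75 need Φ(δ − z_{0.025}) = 0.75, so δ = z_{0.025} + z_{0.25} = 1.960 + 0.674 = 2.634.
δ = d·√n ⇒ n = (δ/d)² = (2.634 / 0.5283)² = 24.87.
Rounding up, n = 25.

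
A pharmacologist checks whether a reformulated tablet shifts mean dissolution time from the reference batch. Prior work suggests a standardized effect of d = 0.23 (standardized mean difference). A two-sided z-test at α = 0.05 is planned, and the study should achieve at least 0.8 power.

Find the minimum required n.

Set Φ(δ − 1.960) = 0.8; then δ − 1.960 = Φ⁻¹(0.8) = 0.842, giving δ = 2.802.
(The Φ(−δ − z_{α/2}) term is vanishingly small for δ > 0 and is dropped in the standard sample-size formula.)
δ = d·√n ⇒ n = (δ/d)² = (2.802 / 0.23)² = 148.37.
Rounding up, n = 149.

n = 149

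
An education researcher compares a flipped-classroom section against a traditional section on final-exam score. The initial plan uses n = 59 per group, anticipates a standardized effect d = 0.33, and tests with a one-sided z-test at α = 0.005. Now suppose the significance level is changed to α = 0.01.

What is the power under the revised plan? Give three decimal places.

δ = d·√(n/2) = 0.33 × √(59/2) = 1.7924 (unchanged). New critical value: z_{0.01} = 2.326.
Revised power = P(Z > 2.326 − δ) = Φ(-0.534) = 0.2967.

Power ≈ 0.297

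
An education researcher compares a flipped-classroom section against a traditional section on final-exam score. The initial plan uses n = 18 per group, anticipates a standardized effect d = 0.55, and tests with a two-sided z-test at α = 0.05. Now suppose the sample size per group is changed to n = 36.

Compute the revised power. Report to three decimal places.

Power ≈ 0.646

With n = 36 per group: δ = d·√(n/2) = 0.55 × √(36/2) = 2.3335. Critical value z_{0.025} = 1.960.
Revised power = Φ(δ − 1.960) + Φ(−δ − 1.960) = Φ(0.373) + Φ(-4.293) = 0.6456 + 0.0000 = 0.6456.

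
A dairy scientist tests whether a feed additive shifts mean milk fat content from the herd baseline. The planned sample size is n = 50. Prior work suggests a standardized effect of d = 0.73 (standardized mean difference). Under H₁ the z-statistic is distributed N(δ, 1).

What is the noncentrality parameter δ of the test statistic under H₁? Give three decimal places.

δ = d·√n = 0.73 × √50 = 5.1619

δ ≈ 5.162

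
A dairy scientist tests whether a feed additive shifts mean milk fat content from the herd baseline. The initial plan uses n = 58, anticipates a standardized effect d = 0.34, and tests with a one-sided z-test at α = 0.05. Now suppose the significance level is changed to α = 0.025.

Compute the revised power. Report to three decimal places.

Power ≈ 0.735

δ = d·√n = 0.34 × √58 = 2.5894 (unchanged). New critical value: z_{0.025} = 1.960.
Revised power = P(Z > 1.960 − δ) = Φ(0.629) = 0.7355.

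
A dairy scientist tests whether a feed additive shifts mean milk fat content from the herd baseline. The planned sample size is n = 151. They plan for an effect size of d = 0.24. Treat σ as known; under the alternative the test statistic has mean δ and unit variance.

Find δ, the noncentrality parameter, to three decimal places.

The noncentrality parameter scales effect size by the design's sample-size factor: δ = d·√n = 0.24 × √151 = 2.9492

δ ≈ 2.949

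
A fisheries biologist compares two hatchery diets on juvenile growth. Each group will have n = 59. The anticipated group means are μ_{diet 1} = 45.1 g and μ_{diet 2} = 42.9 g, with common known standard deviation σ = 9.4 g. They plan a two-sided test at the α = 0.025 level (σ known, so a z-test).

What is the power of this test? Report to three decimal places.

Power ≈ 0.166

Standardized effect: d = |μ_{diet 1} − μ_{diet 2}| / σ = |45.1 − 42.9| / 9.4 = 0.2340
Noncentrality parameter: λ = d·√(n/2) = 0.2340 × √(59/2) = 1.2712
Two-sided α = 0.025 → critical value z_{0.0125} = 2.241.
Power = Φ(λ − 2.241) + Φ(−λ − 2.241) = Φ(-0.970) + Φ(-3.513) = 0.1660 + 0.0002 = 0.1662.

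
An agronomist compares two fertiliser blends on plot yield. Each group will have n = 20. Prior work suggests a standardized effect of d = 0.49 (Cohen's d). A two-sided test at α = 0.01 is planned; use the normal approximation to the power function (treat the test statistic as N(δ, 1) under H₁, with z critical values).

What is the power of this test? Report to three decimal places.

Power ≈ 0.152

Noncentrality parameter: δ = d·√(n/2) = 0.49 × √(20/2) = 1.5495
Two-sided α = 0.01 → critical value z_{0.005} = 2.576.
Power = Φ(δ − 2.576) + Φ(−δ − 2.576) = Φ(-1.026) + Φ(-4.125) = 0.1524 + 0.0000 = 0.1524.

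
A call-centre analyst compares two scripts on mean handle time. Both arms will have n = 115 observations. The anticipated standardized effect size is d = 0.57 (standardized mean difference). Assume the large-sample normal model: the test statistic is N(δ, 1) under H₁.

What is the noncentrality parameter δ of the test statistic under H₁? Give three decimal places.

δ = d·√(n/2) = 0.57 × √(115/2) = 4.3222

δ ≈ 4.322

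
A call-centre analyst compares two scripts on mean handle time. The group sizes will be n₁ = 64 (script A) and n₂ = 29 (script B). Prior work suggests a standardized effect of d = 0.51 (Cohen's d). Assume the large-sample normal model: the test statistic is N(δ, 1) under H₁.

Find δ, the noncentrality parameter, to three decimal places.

δ = d / √(1/n₁ + 1/n₂) = 0.51 / √(1/64 + 1/29) = 2.2783

δ ≈ 2.278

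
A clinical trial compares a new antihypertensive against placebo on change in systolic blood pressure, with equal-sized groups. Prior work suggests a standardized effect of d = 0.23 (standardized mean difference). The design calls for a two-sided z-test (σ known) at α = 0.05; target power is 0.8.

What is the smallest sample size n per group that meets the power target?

For power 0.8 need Φ(δ − z_{0.025}) = 0.8, so δ = z_{0.025} + z_{0.20} = 1.960 + 0.842 = 2.802.
(For δ > 0 the lower-tail rejection region contributes negligibly to power, so the one-term inversion is standard.)
δ = d·√(n/2) ⇒ n = 2(δ/d)² = 2 × (2.802 / 0.23)² = 296.74.
Rounding up, n = 297 per group.

n = 297 per group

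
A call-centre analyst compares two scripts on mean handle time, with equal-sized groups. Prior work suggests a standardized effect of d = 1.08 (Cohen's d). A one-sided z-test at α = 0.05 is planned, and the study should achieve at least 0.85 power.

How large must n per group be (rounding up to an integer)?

For power 0.85 need Φ(δ − z_{0.05}) = 0.85, so δ = z_{0.05} + z_{0.15} = 1.645 + 1.036 = 2.681.
δ = d·√(n/2) ⇒ n = 2(δ/d)² = 2 × (2.681 / 1.08)² = 12.33.
Round up to the next whole unit.

n = 13 per group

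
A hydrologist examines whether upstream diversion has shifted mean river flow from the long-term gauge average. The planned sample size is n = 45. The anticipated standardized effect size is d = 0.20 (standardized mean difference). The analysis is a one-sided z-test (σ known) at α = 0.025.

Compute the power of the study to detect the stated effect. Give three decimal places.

Power ≈ 0.268

Noncentrality parameter: δ = d·√n = 0.20 × √45 = 1.3416
Critical value for a one-sided test at α = 0.025: z_α = 1.960.
Power = P(Z > 1.960 − δ) = Φ(-0.618) = 0.2682.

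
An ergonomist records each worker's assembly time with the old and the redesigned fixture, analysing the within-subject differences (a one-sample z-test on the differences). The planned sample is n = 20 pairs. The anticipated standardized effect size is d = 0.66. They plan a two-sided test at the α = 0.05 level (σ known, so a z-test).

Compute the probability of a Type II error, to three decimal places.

β ≈ 0.161

Noncentrality parameter: δ = d·√n = 0.66 × √20 = 2.9516
Two-sided α = 0.05 → critical value z_{0.025} = 1.960.
Power = Φ(δ − 1.960) + Φ(−δ − 1.960) = Φ(0.992) + Φ(-4.912) = 0.8393 + 0.0000 = 0.8393.
Type II error: β = 1 − power = 1 − 0.8393 = 0.1607.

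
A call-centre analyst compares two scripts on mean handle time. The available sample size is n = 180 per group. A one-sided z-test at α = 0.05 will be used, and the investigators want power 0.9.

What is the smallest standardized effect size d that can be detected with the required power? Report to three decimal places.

d ≈ 0.308

Required noncentrality: δ = z_{0.05} + z_{0.10} = 1.645 + 1.282 = 2.926.
δ = d·√(n/2) ⇒ d = δ/√(n/2) = 2.926/√(180/2) = 0.3085.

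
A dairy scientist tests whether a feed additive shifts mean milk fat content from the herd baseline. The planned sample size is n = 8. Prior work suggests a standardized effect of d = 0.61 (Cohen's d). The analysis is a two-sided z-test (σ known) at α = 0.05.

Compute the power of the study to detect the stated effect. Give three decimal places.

Power ≈ 0.407

Noncentrality parameter: δ = d·√n = 0.61 × √8 = 1.7253
Critical value for a two-sided test at α = 0.05: z_{α/2} = 1.960.
Power = Φ(δ − 1.960) + Φ(−δ − 1.960) = Φ(-0.235) + Φ(-3.685) = 0.4073 + 0.0001 = 0.4074.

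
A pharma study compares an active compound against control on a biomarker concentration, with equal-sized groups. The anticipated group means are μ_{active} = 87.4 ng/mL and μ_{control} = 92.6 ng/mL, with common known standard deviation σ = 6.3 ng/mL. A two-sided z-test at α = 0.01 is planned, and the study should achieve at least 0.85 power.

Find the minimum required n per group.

Standardized effect: d = |μ_{active} − μ_{control}| / σ = |87.4 − 92.6| / 6.3 = 0.8254
For power 0.85 need Φ(δ − z_{0.005}) = 0.85, so δ = z_{0.005} + z_{0.15} = 2.576 + 1.036 = 3.612.
(The Φ(−δ − z_{α/2}) term is vanishingly small for δ > 0 and is dropped in the standard sample-size formula.)
δ = d·√(n/2) ⇒ n = 2(δ/d)² = 2 × (3.612 / 0.8254)² = 38.31.
Round up to the next whole unit.

n = 39 per group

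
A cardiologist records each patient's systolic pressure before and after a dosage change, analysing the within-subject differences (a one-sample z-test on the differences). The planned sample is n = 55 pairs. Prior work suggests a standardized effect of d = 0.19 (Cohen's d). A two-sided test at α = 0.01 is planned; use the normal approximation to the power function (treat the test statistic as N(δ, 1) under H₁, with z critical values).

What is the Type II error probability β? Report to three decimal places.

Noncentrality parameter: δ = d·√n = 0.19 × √55 = 1.4091
Two-sided α = 0.01 → critical value z_{0.005} = 2.576.
Power = Φ(δ − 2.576) + Φ(−δ − 2.576) = Φ(-1.167) + Φ(-3.985) = 0.1217 + 0.0000 = 0.1217.
Type II error: β = 1 − power = 1 − 0.1217 = 0.8783.

β ≈ 0.878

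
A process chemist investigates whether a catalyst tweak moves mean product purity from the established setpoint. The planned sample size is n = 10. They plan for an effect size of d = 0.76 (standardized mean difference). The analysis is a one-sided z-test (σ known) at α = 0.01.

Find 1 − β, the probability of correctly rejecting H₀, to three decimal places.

Power ≈ 0.531

Noncentrality parameter: δ = d·√n = 0.76 × √10 = 2.4033
Critical value for a one-sided test at α = 0.01: z_α = 2.326.
Power = P(Z > 2.326 − δ) = Φ(0.077) = 0.5307.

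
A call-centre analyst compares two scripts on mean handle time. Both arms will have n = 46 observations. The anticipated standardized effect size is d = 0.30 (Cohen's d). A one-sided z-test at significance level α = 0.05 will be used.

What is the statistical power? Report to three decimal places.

Noncentrality parameter: δ = d·√(n/2) = 0.30 × √(46/2) = 1.4387
Critical value for a one-sided test at α = 0.05: z_α = 1.645.
Power = Φ(δ − 1.645) = Φ(-0.206) = 0.4184.

Power ≈ 0.418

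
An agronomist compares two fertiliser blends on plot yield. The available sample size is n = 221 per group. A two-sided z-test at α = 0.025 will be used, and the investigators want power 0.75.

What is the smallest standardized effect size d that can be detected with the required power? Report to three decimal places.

Need Φ(δ − 2.241) = 0.75, so δ = 2.241 + 0.674 = 2.916.
(The second rejection-region term Φ(−δ − z_{α/2}) is negligible and dropped.)
δ = d·√(n/2) ⇒ d = δ/√(n/2) = 2.916/√(221/2) = 0.2774.

d ≈ 0.277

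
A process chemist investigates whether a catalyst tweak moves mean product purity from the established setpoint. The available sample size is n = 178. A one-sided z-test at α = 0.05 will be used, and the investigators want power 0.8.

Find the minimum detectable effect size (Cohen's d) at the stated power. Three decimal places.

Required noncentrality: δ = z_{0.05} + z_{0.20} = 1.645 + 0.842 = 2.486.
δ = d·√n ⇒ d = δ/√n = 2.486/√178 = 0.1864.

d ≈ 0.186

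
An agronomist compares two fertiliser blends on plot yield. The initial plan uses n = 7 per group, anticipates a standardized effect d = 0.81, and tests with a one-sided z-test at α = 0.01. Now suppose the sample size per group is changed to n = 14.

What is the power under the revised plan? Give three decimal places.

Power ≈ 0.427

With n = 14 per group: δ = d·√(n/2) = 0.81 × √(14/2) = 2.1431. Critical value z_{0.01} = 2.326.
Revised power = P(Z > 2.326 − δ) = Φ(-0.183) = 0.4273.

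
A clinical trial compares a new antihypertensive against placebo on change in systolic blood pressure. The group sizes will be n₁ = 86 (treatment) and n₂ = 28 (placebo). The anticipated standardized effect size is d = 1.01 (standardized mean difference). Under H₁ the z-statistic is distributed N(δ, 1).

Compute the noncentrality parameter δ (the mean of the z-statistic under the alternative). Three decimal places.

δ ≈ 4.642

The noncentrality parameter scales effect size by the design's sample-size factor: δ = d / √(1/n₁ + 1/n₂) = 1.01 / √(1/86 + 1/28) = 4.6419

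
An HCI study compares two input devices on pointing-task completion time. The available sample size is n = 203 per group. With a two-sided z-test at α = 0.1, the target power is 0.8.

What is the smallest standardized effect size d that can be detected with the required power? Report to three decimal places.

Need Φ(δ − 1.645) = 0.8, so δ = 1.645 + 0.842 = 2.486.
(The second rejection-region term Φ(−δ − z_{α/2}) is negligible and dropped.)
δ = d·√(n/2) ⇒ d = δ/√(n/2) = 2.486/√(203/2) = 0.2468.

d ≈ 0.247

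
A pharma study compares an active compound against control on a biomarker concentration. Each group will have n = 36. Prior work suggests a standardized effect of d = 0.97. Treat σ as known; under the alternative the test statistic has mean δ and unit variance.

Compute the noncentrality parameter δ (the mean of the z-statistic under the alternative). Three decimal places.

δ = d·√(n/2) = 0.97 × √(36/2) = 4.1154

δ ≈ 4.115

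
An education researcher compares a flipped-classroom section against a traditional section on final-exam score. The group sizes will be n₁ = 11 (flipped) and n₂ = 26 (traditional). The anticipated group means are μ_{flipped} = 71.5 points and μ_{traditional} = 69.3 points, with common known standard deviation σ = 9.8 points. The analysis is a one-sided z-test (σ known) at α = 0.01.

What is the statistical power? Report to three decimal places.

Standardized effect: d = |μ_{flipped} − μ_{traditional}| / σ = |71.5 − 69.3| / 9.8 = 0.2245
Noncentrality parameter: δ = d / √(1/n₁ + 1/n₂) = 0.2245 / √(1/11 + 1/26) = 0.6241
One-sided α = 0.01 → critical value z_{0.01} = 2.326.
Power = P(Z > 2.326 − δ) = Φ(-1.702) = 0.0444.

Power ≈ 0.044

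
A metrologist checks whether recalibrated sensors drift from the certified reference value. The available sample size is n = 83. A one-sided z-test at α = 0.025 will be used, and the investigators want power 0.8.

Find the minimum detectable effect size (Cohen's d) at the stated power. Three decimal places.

d ≈ 0.308

Need Φ(δ − 1.960) = 0.8, so δ = 1.960 + 0.842 = 2.802.
δ = d·√n ⇒ d = δ/√n = 2.802/√83 = 0.3075.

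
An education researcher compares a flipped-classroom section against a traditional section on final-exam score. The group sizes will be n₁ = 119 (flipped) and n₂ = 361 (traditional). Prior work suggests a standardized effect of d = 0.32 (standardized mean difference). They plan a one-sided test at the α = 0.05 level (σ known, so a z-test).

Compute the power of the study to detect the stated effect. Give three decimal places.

Power ≈ 0.917

Noncentrality parameter: δ = d / √(1/n₁ + 1/n₂) = 0.32 / √(1/119 + 1/361) = 3.0273
Critical value for a one-sided test at α = 0.05: z_α = 1.645.
Power = P(Z > 1.645 − δ) = Φ(1.382) = 0.9166.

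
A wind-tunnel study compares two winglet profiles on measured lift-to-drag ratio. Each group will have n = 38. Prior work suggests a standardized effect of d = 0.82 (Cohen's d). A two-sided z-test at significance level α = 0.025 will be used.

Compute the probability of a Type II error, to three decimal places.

β ≈ 0.091

Noncentrality parameter: δ = d·√(n/2) = 0.82 × √(38/2) = 3.5743
Two-sided α = 0.025 → critical value z_{0.0125} = 2.241.
Power = Φ(δ − 2.241) + Φ(−δ − 2.241) = Φ(1.333) + Φ(-5.816) = 0.9087 + 0.0000 = 0.9087.
Type II error: β = 1 − power = 1 − 0.9087 = 0.0913.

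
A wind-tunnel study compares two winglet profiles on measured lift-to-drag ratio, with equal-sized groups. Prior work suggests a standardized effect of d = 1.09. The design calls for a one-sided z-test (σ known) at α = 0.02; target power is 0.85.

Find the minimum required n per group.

n = 17 per group

For power 0.85 need Φ(δ − z_{0.02}) = 0.85, so δ = z_{0.02} + z_{0.15} = 2.054 + 1.036 = 3.090.
δ = d·√(n/2) ⇒ n = 2(δ/d)² = 2 × (3.090 / 1.09)² = 16.07.
Round up to the next whole unit.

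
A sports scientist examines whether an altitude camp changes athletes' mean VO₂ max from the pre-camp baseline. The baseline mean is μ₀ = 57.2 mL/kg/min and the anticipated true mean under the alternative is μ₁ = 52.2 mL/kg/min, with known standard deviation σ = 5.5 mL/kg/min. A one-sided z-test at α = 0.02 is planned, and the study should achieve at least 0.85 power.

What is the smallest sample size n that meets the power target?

n = 12

Standardized effect: d = |μ₁ − μ₀| / σ = |52.2 − 57.2| / 5.5 = 0.9091
For power 0.85 need Φ(δ − z_{0.02}) = 0.85, so δ = z_{0.02} + z_{0.15} = 2.054 + 1.036 = 3.090.
δ = d·√n ⇒ n = (δ/d)² = (3.090 / 0.9091)² = 11.55.
Rounding up, n = 12.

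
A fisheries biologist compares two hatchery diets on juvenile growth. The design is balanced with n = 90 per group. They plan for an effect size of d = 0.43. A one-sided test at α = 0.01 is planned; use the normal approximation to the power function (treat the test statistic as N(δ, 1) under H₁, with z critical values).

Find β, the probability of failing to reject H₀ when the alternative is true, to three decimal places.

Noncentrality parameter: δ = d·√(n/2) = 0.43 × √(90/2) = 2.8845
One-sided α = 0.01 → critical value z_{0.01} = 2.326.
Power = Φ(δ − 2.326) = Φ(0.558) = 0.7116.
Type II error: β = 1 − power = 1 − 0.7116 = 0.2884.

β ≈ 0.288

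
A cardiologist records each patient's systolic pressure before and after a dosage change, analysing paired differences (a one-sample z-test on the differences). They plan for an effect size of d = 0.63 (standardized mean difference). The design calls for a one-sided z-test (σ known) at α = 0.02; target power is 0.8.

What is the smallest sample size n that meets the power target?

Set Φ(δ − 2.054) = 0.8; then δ − 2.054 = Φ⁻¹(0.8) = 0.842, giving δ = 2.895.
δ = d·√n ⇒ n = (δ/d)² = (2.895 / 0.63)² = 21.12.
Round up to the next whole unit.

n = 22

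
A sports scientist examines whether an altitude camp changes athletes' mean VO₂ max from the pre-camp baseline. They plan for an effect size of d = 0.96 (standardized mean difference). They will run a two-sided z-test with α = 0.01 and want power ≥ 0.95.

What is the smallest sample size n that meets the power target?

n = 20

For power 0.95 need Φ(δ − z_{0.005}) = 0.95, so δ = z_{0.005} + z_{0.05} = 2.576 + 1.645 = 4.221.
(The Φ(−δ − z_{α/2}) term is vanishingly small for δ > 0 and is dropped in the standard sample-size formula.)
δ = d·√n ⇒ n = (δ/d)² = (4.221 / 0.96)² = 19.33.
Rounding up, n = 20.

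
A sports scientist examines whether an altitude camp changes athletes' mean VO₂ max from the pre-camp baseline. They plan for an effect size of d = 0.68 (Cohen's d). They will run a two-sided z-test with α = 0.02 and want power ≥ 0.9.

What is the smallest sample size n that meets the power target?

n = 29

Set Φ(δ − 2.326) = 0.9; then δ − 2.326 = Φ⁻¹(0.9) = 1.282, giving δ = 3.608.
(For δ > 0 the lower-tail rejection region contributes negligibly to power, so the one-term inversion is standard.)
δ = d·√n ⇒ n = (δ/d)² = (3.608 / 0.68)² = 28.15.
Rounding up, n = 29.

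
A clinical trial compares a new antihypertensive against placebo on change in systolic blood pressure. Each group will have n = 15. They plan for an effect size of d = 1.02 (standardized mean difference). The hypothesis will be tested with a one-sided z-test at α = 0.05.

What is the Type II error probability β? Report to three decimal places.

Noncentrality parameter: δ = d·√(n/2) = 1.02 × √(15/2) = 2.7934
One-sided α = 0.05 → critical value z_{0.05} = 1.645.
Power = P(Z > 1.645 − δ) = Φ(1.149) = 0.8746.
Type II error: β = 1 − power = 1 − 0.8746 = 0.1254.

β ≈ 0.125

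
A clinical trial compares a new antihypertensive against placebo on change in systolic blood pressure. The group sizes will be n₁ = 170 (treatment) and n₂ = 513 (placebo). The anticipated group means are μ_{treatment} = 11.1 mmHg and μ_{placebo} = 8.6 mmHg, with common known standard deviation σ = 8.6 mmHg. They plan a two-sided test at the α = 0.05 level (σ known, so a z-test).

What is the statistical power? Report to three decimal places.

Standardized effect: d = |μ_{treatment} − μ_{placebo}| / σ = |11.1 − 8.6| / 8.6 = 0.2907
Noncentrality parameter: δ = d / √(1/n₁ + 1/n₂) = 0.2907 / √(1/170 + 1/513) = 3.2848
Two-sided α = 0.05 → critical value z_{0.025} = 1.960.
Power = Φ(δ − 1.960) + Φ(−δ − 1.960) = Φ(1.325) + Φ(-5.245) = 0.9074 + 0.0000 = 0.9074.

Power ≈ 0.907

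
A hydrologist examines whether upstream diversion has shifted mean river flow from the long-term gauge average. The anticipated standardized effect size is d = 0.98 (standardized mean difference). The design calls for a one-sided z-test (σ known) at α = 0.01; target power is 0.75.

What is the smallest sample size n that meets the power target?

Set Φ(δ − 2.326) = 0.75; then δ − 2.326 = Φ⁻¹(0.75) = 0.674, giving δ = 3.001.
δ = d·√n ⇒ n = (δ/d)² = (3.001 / 0.98)² = 9.38.
Rounding up, n = 10.

n = 10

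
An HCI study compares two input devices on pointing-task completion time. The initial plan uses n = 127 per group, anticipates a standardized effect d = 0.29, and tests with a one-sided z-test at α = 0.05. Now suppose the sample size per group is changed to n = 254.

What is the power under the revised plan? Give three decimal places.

Power ≈ 0.948

With n = 254 per group: δ = d·√(n/2) = 0.29 × √(254/2) = 3.2681. Critical value z_{0.05} = 1.645.
Revised power = P(Z > 1.645 − δ) = Φ(1.623) = 0.9477.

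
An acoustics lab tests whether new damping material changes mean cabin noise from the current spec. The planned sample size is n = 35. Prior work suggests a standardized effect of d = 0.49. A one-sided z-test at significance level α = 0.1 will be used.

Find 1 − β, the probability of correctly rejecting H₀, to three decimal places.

Power ≈ 0.947

Noncentrality parameter: δ = d·√n = 0.49 × √35 = 2.8989
One-sided α = 0.1 → critical value z_{0.1} = 1.282.
Power = P(Z > 1.282 − δ) = Φ(1.617) = 0.9471.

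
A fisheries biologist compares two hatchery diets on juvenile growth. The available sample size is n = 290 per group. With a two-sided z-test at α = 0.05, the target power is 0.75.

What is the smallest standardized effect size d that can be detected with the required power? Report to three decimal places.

Need Φ(δ − 1.960) = 0.75, so δ = 1.960 + 0.674 = 2.634.
(Lower-tail contribution to power is negligible for δ > 0.)
δ = d·√(n/2) ⇒ d = δ/√(n/2) = 2.634/√(290/2) = 0.2188.

d ≈ 0.219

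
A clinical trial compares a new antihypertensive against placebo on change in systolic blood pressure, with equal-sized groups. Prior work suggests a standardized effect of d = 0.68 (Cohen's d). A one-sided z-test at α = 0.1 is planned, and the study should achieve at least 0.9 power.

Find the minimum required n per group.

n = 29 per group

For power 0.9 need Φ(δ − z_{0.1}) = 0.9, so δ = z_{0.1} + z_{0.10} = 1.282 + 1.282 = 2.563.
δ = d·√(n/2) ⇒ n = 2(δ/d)² = 2 × (2.563 / 0.68)² = 28.41.
Round up to the next whole unit.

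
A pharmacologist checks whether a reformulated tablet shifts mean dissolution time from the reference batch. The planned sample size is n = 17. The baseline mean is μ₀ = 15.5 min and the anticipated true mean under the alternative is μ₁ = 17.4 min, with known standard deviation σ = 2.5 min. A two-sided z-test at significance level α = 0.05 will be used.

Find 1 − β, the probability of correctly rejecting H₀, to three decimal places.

Standardized effect: d = |μ₁ − μ₀| / σ = |17.4 − 15.5| / 2.5 = 0.7600
Noncentrality parameter: δ = d·√n = 0.7600 × √17 = 3.1336
Two-sided α = 0.05 → critical value z_{0.025} = 1.960.
Power = Φ(δ − 1.960) + Φ(−δ − 1.960) = Φ(1.174) + Φ(-5.094) = 0.8797 + 0.0000 = 0.8797.

Power ≈ 0.880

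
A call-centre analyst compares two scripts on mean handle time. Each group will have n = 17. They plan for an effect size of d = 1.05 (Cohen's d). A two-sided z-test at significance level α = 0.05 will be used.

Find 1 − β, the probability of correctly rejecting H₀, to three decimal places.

Power ≈ 0.865

Noncentrality parameter: δ = d·√(n/2) = 1.05 × √(17/2) = 3.0612
Critical value for a two-sided test at α = 0.05: z_{α/2} = 1.960.
Power = Φ(δ − 1.960) + Φ(−δ − 1.960) = Φ(1.101) + Φ(-5.021) = 0.8646 + 0.0000 = 0.8646.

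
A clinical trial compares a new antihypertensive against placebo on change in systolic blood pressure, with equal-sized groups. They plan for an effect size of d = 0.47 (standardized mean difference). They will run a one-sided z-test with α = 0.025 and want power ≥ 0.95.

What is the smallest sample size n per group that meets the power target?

n = 118 per group

For power 0.95 need Φ(δ − z_{0.025}) = 0.95, so δ = z_{0.025} + z_{0.05} = 1.960 + 1.645 = 3.605.
δ = d·√(n/2) ⇒ n = 2(δ/d)² = 2 × (3.605 / 0.47)² = 117.65.
Round up to the next whole unit.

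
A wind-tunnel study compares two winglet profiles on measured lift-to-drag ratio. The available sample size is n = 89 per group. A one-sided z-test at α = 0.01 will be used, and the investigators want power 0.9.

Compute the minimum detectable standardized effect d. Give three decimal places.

d ≈ 0.541

Need Φ(δ − 2.326) = 0.9, so δ = 2.326 + 1.282 = 3.608.
δ = d·√(n/2) ⇒ d = δ/√(n/2) = 3.608/√(89/2) = 0.5408.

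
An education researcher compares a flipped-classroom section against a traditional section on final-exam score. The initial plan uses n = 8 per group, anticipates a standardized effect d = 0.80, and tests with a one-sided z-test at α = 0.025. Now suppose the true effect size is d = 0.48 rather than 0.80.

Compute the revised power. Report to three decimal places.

With d = 0.48: δ = d·√(n/2) = 0.48 × √(8/2) = 0.9600. Critical value z_{0.025} = 1.960.
Revised power = Φ(δ − 1.960) = Φ(-1.000) = 0.1587.

Power ≈ 0.159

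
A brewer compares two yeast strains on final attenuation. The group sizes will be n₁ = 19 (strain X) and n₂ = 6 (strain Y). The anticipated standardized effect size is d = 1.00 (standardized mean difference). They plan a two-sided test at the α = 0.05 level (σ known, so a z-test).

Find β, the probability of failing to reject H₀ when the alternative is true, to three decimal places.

β ≈ 0.430

Noncentrality parameter: δ = d / √(1/n₁ + 1/n₂) = 1.00 / √(1/19 + 1/6) = 2.1354
Two-sided α = 0.05 → critical value z_{0.025} = 1.960.
Power = Φ(δ − 1.960) + Φ(−δ − 1.960) = Φ(0.175) + Φ(-4.095) = 0.5696 + 0.0000 = 0.5697.
Type II error: β = 1 − power = 1 − 0.5697 = 0.4303.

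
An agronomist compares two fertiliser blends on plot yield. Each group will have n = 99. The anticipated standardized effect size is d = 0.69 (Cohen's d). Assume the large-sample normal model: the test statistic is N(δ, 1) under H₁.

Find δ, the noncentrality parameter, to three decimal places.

δ ≈ 4.855

δ = d·√(n/2) = 0.69 × √(99/2) = 4.8546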